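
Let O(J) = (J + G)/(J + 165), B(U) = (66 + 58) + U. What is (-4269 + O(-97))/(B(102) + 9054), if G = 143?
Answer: -145123/315520 ≈ -0.45995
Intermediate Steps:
B(U) = 124 + U
O(J) = (143 + J)/(165 + J) (O(J) = (J + 143)/(J + 165) = (143 + J)/(165 + J))
(-4269 + O(-97))/(B(102) + 9054) = (-4269 + (143 - 97)/(165 - 97))/((124 + 102) + 9054) = (-4269 + 46/68)/(226 + 9054) = (-4269 + (1/68)*46)/9280 = (-4269 + 23/34)*(1/9280) = -145123/34*1/9280 = -145123/315520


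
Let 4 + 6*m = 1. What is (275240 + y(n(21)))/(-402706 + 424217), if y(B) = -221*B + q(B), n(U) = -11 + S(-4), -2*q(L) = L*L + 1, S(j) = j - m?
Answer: 2226711/172088 ≈ 12.939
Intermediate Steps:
m = -1/2 (m = -2/3 + (1/6)*1 = -2/3 + 1/6 = -1/2 ≈ -0.50000)
S(j) = 1/2 + j (S(j) = j - 1*(-1/2) = j + 1/2 = 1/2 + j)
q(L) = -1/2 - L**2/2 (q(L) = -(L*L + 1)/2 = -(L**2 + 1)/2 = -(1 + L**2)/2 = -1/2 - L**2/2)
n(U) = -29/2 (n(U) = -11 + (1/2 - 4) = -11 - 7/2 = -29/2)
y(B) = -1/2 - 221*B - B**2/2 (y(B) = -221*B + (-1/2 - B**2/2) = -1/2 - 221*B - B**2/2)
(275240 + y(n(21)))/(-402706 + 424217) = (275240 + (-1/2 - 221*(-29/2) - (-29/2)**2/2))/(-402706 + 424217) = (275240 + (-1/2 + 6409/2 - 1/2*841/4))/21511 = (275240 + (-1/2 + 6409/2 - 841/8))*(1/21511) = (275240 + 24791/8)*(1/21511) = (2226711/8)*(1/21511) = 2226711/172088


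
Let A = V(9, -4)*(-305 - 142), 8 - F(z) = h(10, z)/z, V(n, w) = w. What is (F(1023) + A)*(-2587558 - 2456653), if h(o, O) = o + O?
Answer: -9262558554025/1023 ≈ -9.0543e+9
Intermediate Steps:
h(o, O) = O + o
F(z) = 8 - (10 + z)/z (F(z) = 8 - (z + 10)/z = 8 - (10 + z)/z)
A = 1788 (A = -4*(-305 - 142) = -4*(-447) = 1788)
(F(1023) + A)*(-2587558 - 2456653) = ((7 - 10/1023) + 1788)*(-2587558 - 2456653) = ((7 - 10*1/1023) + 1788)*(-5044211) = ((7 - 10/1023) + 1788)*(-5044211) = (7151/1023 + 1788)*(-5044211) = (1836275/1023)*(-5044211) = -9262558554025/1023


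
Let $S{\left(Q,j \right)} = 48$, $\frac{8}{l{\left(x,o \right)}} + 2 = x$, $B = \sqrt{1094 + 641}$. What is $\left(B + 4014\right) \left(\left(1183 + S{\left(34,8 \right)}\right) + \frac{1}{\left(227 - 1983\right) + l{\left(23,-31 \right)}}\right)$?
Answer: $\frac{91086665409}{18434} + \frac{45384487 \sqrt{1735}}{36868} \approx 4.9925 \cdot 10^{6}$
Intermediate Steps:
$B = \sqrt{1735} \approx 41.653$
$l{\left(x,o \right)} = \frac{8}{-2 + x}$
$\left(B + 4014\right) \left(\left(1183 + S{\left(34,8 \right)}\right) + \frac{1}{\left(227 - 1983\right) + l{\left(23,-31 \right)}}\right) = \left(\sqrt{1735} + 4014\right) \left(\left(1183 + 48\right) + \frac{1}{\left(227 - 1983\right) + \frac{8}{-2 + 23}}\right) = \left(4014 + \sqrt{1735}\right) \left(1231 + \frac{1}{-1756 + \frac{8}{21}}\right) = \left(4014 + \sqrt{1735}\right) \left(1231 + \frac{1}{- \frac{36868}{21}}\right) = \left(4014 + \sqrt{1735}\right) \left(1231 - \frac{21}{36868}\right) = \left(4014 + \sqrt{1735}\right) \frac{45384487}{36868} = \frac{91086665409}{18434} + \frac{45384487 \sqrt{1735}}{36868}$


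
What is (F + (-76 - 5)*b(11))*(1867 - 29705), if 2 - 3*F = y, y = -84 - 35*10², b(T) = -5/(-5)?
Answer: -93062434/3 ≈ -3.1021e+7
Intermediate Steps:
b(T) = 1 (b(T) = -5*(-⅕) = 1)
y = -3584 (y = -84 - 35*100 = -84 - 3500 = -3584)
F = 3586/3 (F = ⅔ - ⅓*(-3584) = ⅔ + 3584/3 = 3586/3 ≈ 1195.3)
(F + (-76 - 5)*b(11))*(1867 - 29705) = (3586/3 + (-76 - 5)*1)*(1867 - 29705) = (3586/3 - 81*1)*(-27838) = (3586/3 - 81)*(-27838) = (3343/3)*(-27838) = -93062434/3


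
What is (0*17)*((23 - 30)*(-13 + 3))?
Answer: 0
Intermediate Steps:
(0*17)*((23 - 30)*(-13 + 3)) = 0*(-7*(-10)) = 0*70 = 0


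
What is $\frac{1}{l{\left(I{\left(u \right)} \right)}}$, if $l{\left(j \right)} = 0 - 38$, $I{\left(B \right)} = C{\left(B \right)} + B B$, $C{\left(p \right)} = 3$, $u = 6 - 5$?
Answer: $- \frac{1}{38} \approx -0.026316$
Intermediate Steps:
$u = 1$
$I{\left(B \right)} = 3 + B^{2}$ ($I{\left(B \right)} = 3 + B B = 3 + B^{2}$)
$l{\left(j \right)} = -38$
$\frac{1}{l{\left(I{\left(u \right)} \right)}} = \frac{1}{-38} = - \frac{1}{38}$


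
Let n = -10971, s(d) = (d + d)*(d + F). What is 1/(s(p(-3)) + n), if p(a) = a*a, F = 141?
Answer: -1/8271 ≈ -0.00012090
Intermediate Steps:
p(a) = a²
s(d) = 2*d*(141 + d) (s(d) = (d + d)*(d + 141) = (2*d)*(141 + d) = 2*d*(141 + d))
1/(s(p(-3)) + n) = 1/(2*(-3)²*(141 + (-3)²) - 10971) = 1/(2*9*(141 + 9) - 10971) = 1/(2*9*150 - 10971) = 1/(2700 - 10971) = 1/(-8271) = -1/8271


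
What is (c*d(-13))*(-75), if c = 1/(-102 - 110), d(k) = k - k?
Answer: 0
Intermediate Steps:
d(k) = 0
c = -1/212 (c = 1/(-212) = -1/212 ≈ -0.0047170)
(c*d(-13))*(-75) = -1/212*0*(-75) = 0*(-75) = 0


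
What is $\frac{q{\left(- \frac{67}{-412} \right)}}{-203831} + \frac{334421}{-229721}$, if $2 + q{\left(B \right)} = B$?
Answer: $- \frac{28083957243815}{19291595594212} \approx -1.4558$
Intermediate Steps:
$q{\left(B \right)} = -2 + B$
$\frac{q{\left(- \frac{67}{-412} \right)}}{-203831} + \frac{334421}{-229721} = \frac{-2 - \frac{67}{-412}}{-203831} + \frac{334421}{-229721} = \left(-2 - - \frac{67}{412}\right) \left(- \frac{1}{203831}\right) + 334421 \left(- \frac{1}{229721}\right) = \left(-2 + \frac{67}{412}\right) \left(- \frac{1}{203831}\right) - \frac{334421}{229721} = \left(- \frac{757}{412}\right) \left(- \frac{1}{203831}\right) - \frac{334421}{229721} = \frac{757}{83978372} - \frac{334421}{229721} = - \frac{28083957243815}{19291595594212}$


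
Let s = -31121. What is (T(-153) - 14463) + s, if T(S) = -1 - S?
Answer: -45432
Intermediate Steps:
(T(-153) - 14463) + s = ((-1 - 1*(-153)) - 14463) - 31121 = ((-1 + 153) - 14463) - 31121 = (152 - 14463) - 31121 = -14311 - 31121 = -45432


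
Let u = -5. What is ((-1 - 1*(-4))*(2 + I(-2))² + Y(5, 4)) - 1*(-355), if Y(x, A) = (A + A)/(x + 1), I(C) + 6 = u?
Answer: 1798/3 ≈ 599.33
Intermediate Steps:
I(C) = -11 (I(C) = -6 - 5 = -11)
Y(x, A) = 2*A/(1 + x) (Y(x, A) = (2*A)/(1 + x) = 2*A/(1 + x))
((-1 - 1*(-4))*(2 + I(-2))² + Y(5, 4)) - 1*(-355) = ((-1 - 1*(-4))*(2 - 11)² + 2*4/(1 + 5)) - 1*(-355) = ((-1 + 4)*(-9)² + 2*4/6) + 355 = (3*81 + 2*4*(⅙)) + 355 = (243 + 4/3) + 355 = 733/3 + 355 = 1798/3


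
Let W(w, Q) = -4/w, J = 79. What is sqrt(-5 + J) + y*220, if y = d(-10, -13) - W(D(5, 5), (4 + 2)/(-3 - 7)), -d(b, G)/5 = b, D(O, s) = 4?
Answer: 11220 + sqrt(74) ≈ 11229.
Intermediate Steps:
d(b, G) = -5*b
y = 51 (y = -5*(-10) - (-4)/4 = 50 - (-4)/4 = 50 - 1*(-1) = 50 + 1 = 51)
sqrt(-5 + J) + y*220 = sqrt(-5 + 79) + 51*220 = sqrt(74) + 11220 = 11220 + sqrt(74)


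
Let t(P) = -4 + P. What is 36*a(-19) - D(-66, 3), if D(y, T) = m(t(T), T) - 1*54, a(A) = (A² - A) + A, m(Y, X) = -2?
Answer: 13052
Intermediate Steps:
a(A) = A²
D(y, T) = -56 (D(y, T) = -2 - 1*54 = -2 - 54 = -56)
36*a(-19) - D(-66, 3) = 36*(-19)² - 1*(-56) = 36*361 + 56 = 12996 + 56 = 13052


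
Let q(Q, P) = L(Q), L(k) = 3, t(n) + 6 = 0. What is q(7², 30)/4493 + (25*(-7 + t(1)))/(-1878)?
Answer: 1465859/8437854 ≈ 0.17372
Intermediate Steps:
t(n) = -6 (t(n) = -6 + 0 = -6)
q(Q, P) = 3
q(7², 30)/4493 + (25*(-7 + t(1)))/(-1878) = 3/4493 + (25*(-7 - 6))/(-1878) = 3*(1/4493) + (25*(-13))*(-1/1878) = 3/4493 - 325*(-1/1878) = 3/4493 + 325/1878 = 1465859/8437854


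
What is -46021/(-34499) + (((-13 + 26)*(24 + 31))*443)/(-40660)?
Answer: -1811234379/280545868 ≈ -6.4561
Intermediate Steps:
-46021/(-34499) + (((-13 + 26)*(24 + 31))*443)/(-40660) = -46021*(-1/34499) + ((13*55)*443)*(-1/40660) = 46021/34499 + (715*443)*(-1/40660) = 46021/34499 + 316745*(-1/40660) = 46021/34499 - 63349/8132 = -1811234379/280545868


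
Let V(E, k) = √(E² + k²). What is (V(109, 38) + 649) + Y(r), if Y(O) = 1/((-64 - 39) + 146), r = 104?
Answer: 27908/43 + 5*√533 ≈ 764.46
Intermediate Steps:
Y(O) = 1/43 (Y(O) = 1/(-103 + 146) = 1/43)
(V(109, 38) + 649) + Y(r) = (√(109² + 38²) + 649) + 1/43 = (√(11881 + 1444) + 649) + 1/43 = (√13325 + 649) + 1/43 = (5*√533 + 649) + 1/43 = (649 + 5*√533) + 1/43 = 27908/43 + 5*√533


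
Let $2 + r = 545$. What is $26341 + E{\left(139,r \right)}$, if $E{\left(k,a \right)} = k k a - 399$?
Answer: $10517245$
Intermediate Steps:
$r = 543$ ($r = -2 + 545 = 543$)
$E{\left(k,a \right)} = -399 + a k^{2}$ ($E{\left(k,a \right)} = k^{2} a - 399 = a k^{2} - 399 = -399 + a k^{2}$)
$26341 + E{\left(139,r \right)} = 26341 - \left(399 - 543 \cdot 139^{2}\right) = 26341 + \left(-399 + 543 \cdot 19321\right) = 26341 + \left(-399 + 10491303\right) = 26341 + 10490904 = 10517245$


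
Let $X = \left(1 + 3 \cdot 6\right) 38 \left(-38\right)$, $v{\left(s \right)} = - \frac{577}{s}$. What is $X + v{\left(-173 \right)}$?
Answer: $- \frac{4745851}{173} \approx -27433.0$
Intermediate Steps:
$X = -27436$ ($X = \left(1 + 18\right) 38 \left(-38\right) = 19 \cdot 38 \left(-38\right) = 722 \left(-38\right) = -27436$)
$X + v{\left(-173 \right)} = -27436 - \frac{577}{-173} = -27436 - - \frac{577}{173} = -27436 + \frac{577}{173} = - \frac{4745851}{173}$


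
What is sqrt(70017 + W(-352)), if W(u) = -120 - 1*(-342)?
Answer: sqrt(70239) ≈ 265.03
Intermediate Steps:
W(u) = 222 (W(u) = -120 + 342 = 222)
sqrt(70017 + W(-352)) = sqrt(70017 + 222) = sqrt(70239)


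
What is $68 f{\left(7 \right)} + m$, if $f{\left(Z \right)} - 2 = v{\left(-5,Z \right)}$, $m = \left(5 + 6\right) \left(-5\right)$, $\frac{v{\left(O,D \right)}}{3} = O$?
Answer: $-939$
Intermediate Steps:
$v{\left(O,D \right)} = 3 O$
$m = -55$ ($m = 11 \left(-5\right) = -55$)
$f{\left(Z \right)} = -13$ ($f{\left(Z \right)} = 2 + 3 \left(-5\right) = 2 - 15 = -13$)
$68 f{\left(7 \right)} + m = 68 \left(-13\right) - 55 = -884 - 55 = -939$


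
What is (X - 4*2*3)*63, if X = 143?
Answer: 7497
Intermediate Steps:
(X - 4*2*3)*63 = (143 - 4*2*3)*63 = (143 - 8*3)*63 = (143 - 24)*63 = 119*63 = 7497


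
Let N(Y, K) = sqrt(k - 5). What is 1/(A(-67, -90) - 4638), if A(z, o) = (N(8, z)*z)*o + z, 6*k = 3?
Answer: -941/37152215 - 1809*I*sqrt(2)/37152215 ≈ -2.5328e-5 - 6.886e-5*I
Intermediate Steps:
k = 1/2 (k = (1/6)*3 = 1/2 ≈ 0.50000)
N(Y, K) = 3*I*sqrt(2)/2 (N(Y, K) = sqrt(1/2 - 5) = sqrt(-9/2) = 3*I*sqrt(2)/2)
A(z, o) = z + 3*I*o*z*sqrt(2)/2 (A(z, o) = ((3*I*sqrt(2)/2)*z)*o + z = (3*I*z*sqrt(2)/2)*o + z = 3*I*o*z*sqrt(2)/2 + z = z + 3*I*o*z*sqrt(2)/2)
1/(A(-67, -90) - 4638) = 1/((1/2)*(-67)*(2 + 3*I*(-90)*sqrt(2)) - 4638) = 1/((1/2)*(-67)*(2 - 270*I*sqrt(2)) - 4638) = 1/((-67 + 9045*I*sqrt(2)) - 4638) = 1/(-4705 + 9045*I*sqrt(2))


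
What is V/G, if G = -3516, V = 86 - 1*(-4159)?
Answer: -1415/1172 ≈ -1.2073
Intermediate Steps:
V = 4245 (V = 86 + 4159 = 4245)
V/G = 4245/(-3516) = 4245*(-1/3516) = -1415/1172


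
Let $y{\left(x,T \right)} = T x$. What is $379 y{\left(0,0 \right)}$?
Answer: $0$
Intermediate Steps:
$379 y{\left(0,0 \right)} = 379 \cdot 0 \cdot 0 = 379 \cdot 0 = 0$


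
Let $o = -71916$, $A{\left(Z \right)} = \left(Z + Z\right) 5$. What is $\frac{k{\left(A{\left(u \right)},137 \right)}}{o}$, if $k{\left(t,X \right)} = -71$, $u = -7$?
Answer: $\frac{71}{71916} \approx 0.00098726$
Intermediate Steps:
$A{\left(Z \right)} = 10 Z$ ($A{\left(Z \right)} = 2 Z 5 = 10 Z$)
$\frac{k{\left(A{\left(u \right)},137 \right)}}{o} = - \frac{71}{-71916} = \left(-71\right) \left(- \frac{1}{71916}\right) = \frac{71}{71916}$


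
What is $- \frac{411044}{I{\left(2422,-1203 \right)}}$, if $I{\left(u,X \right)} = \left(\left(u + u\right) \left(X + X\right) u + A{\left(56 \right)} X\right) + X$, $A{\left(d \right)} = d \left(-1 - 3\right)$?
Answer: $\frac{411044}{28227327939} \approx 1.4562 \cdot 10^{-5}$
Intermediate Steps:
$A{\left(d \right)} = - 4 d$ ($A{\left(d \right)} = d \left(-4\right) = - 4 d$)
$I{\left(u,X \right)} = - 223 X + 4 X u^{2}$ ($I{\left(u,X \right)} = \left(\left(u + u\right) \left(X + X\right) u + \left(-4\right) 56 X\right) + X = \left(2 u 2 X u - 224 X\right) + X = \left(4 X u u - 224 X\right) + X = \left(4 X u^{2} - 224 X\right) + X = \left(- 224 X + 4 X u^{2}\right) + X = - 223 X + 4 X u^{2}$)
$- \frac{411044}{I{\left(2422,-1203 \right)}} = - \frac{411044}{\left(-1203\right) \left(-223 + 4 \cdot 2422^{2}\right)} = - \frac{411044}{\left(-1203\right) \left(-223 + 4 \cdot 5866084\right)} = - \frac{411044}{\left(-1203\right) \left(-223 + 23464336\right)} = - \frac{411044}{\left(-1203\right) 23464113} = - \frac{411044}{-28227327939} = \left(-411044\right) \left(- \frac{1}{28227327939}\right) = \frac{411044}{28227327939}$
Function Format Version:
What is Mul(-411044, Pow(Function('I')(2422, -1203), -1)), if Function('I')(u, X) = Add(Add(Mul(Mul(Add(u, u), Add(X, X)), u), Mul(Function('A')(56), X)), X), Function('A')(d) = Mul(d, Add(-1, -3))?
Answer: Rational(411044, 28227327939) ≈ 1.4562e-5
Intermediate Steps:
Function('A')(d) = Mul(-4, d) (Function('A')(d) = Mul(d, -4) = Mul(-4, d))
Function('I')(u, X) = Add(Mul(-223, X), Mul(4, X, Pow(u, 2))) (Function('I')(u, X) = Add(Add(Mul(Mul(Add(u, u), Add(X, X)), u), Mul(Mul(-4, 56), X)), X) = Add(Add(Mul(Mul(Mul(2, u), Mul(2, X)), u), Mul(-224, X)), X) = Add(Add(Mul(Mul(4, X, u), u), Mul(-224, X)), X) = Add(Add(Mul(4, X, Pow(u, 2)), Mul(-224, X)), X) = Add(Add(Mul(-224, X), Mul(4, X, Pow(u, 2))), X) = Add(Mul(-223, X), Mul(4, X, Pow(u, 2))))
Mul(-411044, Pow(Function('I')(2422, -1203), -1)) = Mul(-411044, Pow(Mul(-1203, Add(-223, Mul(4, Pow(2422, 2)))), -1)) = Mul(-411044, Pow(Mul(-1203, Add(-223, Mul(4, 5866084))), -1)) = Mul(-411044, Pow(Mul(-1203, Add(-223, 23464336)), -1)) = Mul(-411044, Pow(Mul(-1203, 23464113), -1)) = Mul(-411044, Pow(-28227327939, -1)) = Mul(-411044, Rational(-1, 28227327939)) = Rational(411044, 28227327939)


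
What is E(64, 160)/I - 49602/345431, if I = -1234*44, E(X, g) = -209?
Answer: -238272283/1705047416 ≈ -0.13975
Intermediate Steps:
I = -54296
E(64, 160)/I - 49602/345431 = -209/(-54296) - 49602/345431 = -209*(-1/54296) - 49602*1/345431 = 19/4936 - 49602/345431 = -238272283/1705047416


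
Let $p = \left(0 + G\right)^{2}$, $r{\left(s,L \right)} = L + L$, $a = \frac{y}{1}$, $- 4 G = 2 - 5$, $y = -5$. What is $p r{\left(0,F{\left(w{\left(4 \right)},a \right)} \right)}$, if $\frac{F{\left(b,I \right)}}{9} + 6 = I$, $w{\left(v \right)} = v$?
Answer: $- \frac{891}{8} \approx -111.38$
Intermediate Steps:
$G = \frac{3}{4}$ ($G = - \frac{2 - 5}{4} = \left(- \frac{1}{4}\right) \left(-3\right) = \frac{3}{4} \approx 0.75$)
$a = -5$ ($a = - \frac{5}{1} = \left(-5\right) 1 = -5$)
$F{\left(b,I \right)} = -54 + 9 I$
$r{\left(s,L \right)} = 2 L$
$p = \frac{9}{16}$ ($p = \left(0 + \frac{3}{4}\right)^{2} = \left(\frac{3}{4}\right)^{2} = \frac{9}{16} \approx 0.5625$)
$p r{\left(0,F{\left(w{\left(4 \right)},a \right)} \right)} = \frac{9 \cdot 2 \left(-54 + 9 \left(-5\right)\right)}{16} = \frac{9 \cdot 2 \left(-54 - 45\right)}{16} = \frac{9 \cdot 2 \left(-99\right)}{16} = \frac{9}{16} \left(-198\right) = - \frac{891}{8}$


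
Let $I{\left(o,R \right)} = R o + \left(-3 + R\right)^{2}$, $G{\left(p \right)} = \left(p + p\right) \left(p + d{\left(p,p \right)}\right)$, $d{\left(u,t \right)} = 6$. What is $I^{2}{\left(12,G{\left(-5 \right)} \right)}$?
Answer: $2401$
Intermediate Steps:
$G{\left(p \right)} = 2 p \left(6 + p\right)$ ($G{\left(p \right)} = \left(p + p\right) \left(p + 6\right) = 2 p \left(6 + p\right)$)
$I{\left(o,R \right)} = \left(-3 + R\right)^{2} + R o$
$I^{2}{\left(12,G{\left(-5 \right)} \right)} = \left(\left(-3 + 2 \left(-5\right) \left(6 - 5\right)\right)^{2} + 2 \left(-5\right) \left(6 - 5\right) 12\right)^{2} = \left(\left(-3 + 2 \left(-5\right) 1\right)^{2} + 2 \left(-5\right) 1 \cdot 12\right)^{2} = \left(\left(-3 - 10\right)^{2} - 120\right)^{2} = \left(\left(-13\right)^{2} - 120\right)^{2} = \left(169 - 120\right)^{2} = 49^{2} = 2401$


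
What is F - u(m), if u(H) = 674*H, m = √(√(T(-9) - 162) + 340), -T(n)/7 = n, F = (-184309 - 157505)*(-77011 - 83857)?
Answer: 54986934552 - 674*√(340 + 3*I*√11) ≈ 5.4987e+10 - 181.83*I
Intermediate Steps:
F = 54986934552 (F = -341814*(-160868) = 54986934552)
T(n) = -7*n
m = √(340 + 3*I*√11) (m = √(√(-7*(-9) - 162) + 340) = √(√(63 - 162) + 340) = √(√(-99) + 340) = √(3*I*√11 + 340) = √(340 + 3*I*√11) ≈ 18.441 + 0.2698*I)
F - u(m) = 54986934552 - 674*√(340 + 3*I*√11)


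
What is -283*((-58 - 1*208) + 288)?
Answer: -6226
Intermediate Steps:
-283*((-58 - 1*208) + 288) = -283*((-58 - 208) + 288) = -283*(-266 + 288) = -283*22 = -6226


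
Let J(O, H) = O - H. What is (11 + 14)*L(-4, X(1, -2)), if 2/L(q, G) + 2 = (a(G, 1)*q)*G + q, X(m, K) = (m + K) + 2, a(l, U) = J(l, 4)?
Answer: 25/3 ≈ 8.3333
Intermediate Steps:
a(l, U) = -4 + l (a(l, U) = l - 1*4 = l - 4 = -4 + l)
X(m, K) = 2 + K + m (X(m, K) = (K + m) + 2 = 2 + K + m)
L(q, G) = 2/(-2 + q + G*q*(-4 + G)) (L(q, G) = 2/(-2 + (((-4 + G)*q)*G + q)) = 2/(-2 + ((q*(-4 + G))*G + q)) = 2/(-2 + (G*q*(-4 + G) + q)) = 2/(-2 + (q + G*q*(-4 + G))) = 2/(-2 + q + G*q*(-4 + G)))
(11 + 14)*L(-4, X(1, -2)) = (11 + 14)*(2/(-2 - 4 + (2 - 2 + 1)*(-4)*(-4 + (2 - 2 + 1)))) = 25*(2/(-2 - 4 + 1*(-4)*(-4 + 1))) = 25*(2/(-2 - 4 + 1*(-4)*(-3))) = 25*(2/(-2 - 4 + 12)) = 25*(2/6) = 25*(2*(⅙)) = 25*(⅓) = 25/3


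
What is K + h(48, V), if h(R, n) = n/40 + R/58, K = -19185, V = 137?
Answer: -22249667/1160 ≈ -19181.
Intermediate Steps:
h(R, n) = n/40 + R/58 (h(R, n) = n*(1/40) + R*(1/58) = n/40 + R/58)
K + h(48, V) = -19185 + ((1/40)*137 + (1/58)*48) = -19185 + (137/40 + 24/29) = -19185 + 4933/1160 = -22249667/1160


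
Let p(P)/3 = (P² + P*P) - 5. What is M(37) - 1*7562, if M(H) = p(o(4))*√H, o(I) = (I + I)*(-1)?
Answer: -7562 + 369*√37 ≈ -5317.5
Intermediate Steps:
o(I) = -2*I (o(I) = (2*I)*(-1) = -2*I)
p(P) = -15 + 6*P² (p(P) = 3*((P² + P*P) - 5) = 3*((P² + P²) - 5) = 3*(2*P² - 5) = 3*(-5 + 2*P²) = -15 + 6*P²)
M(H) = 369*√H (M(H) = (-15 + 6*(-2*4)²)*√H = (-15 + 6*(-8)²)*√H = (-15 + 6*64)*√H = (-15 + 384)*√H = 369*√H)
M(37) - 1*7562 = 369*√37 - 1*7562 = 369*√37 - 7562 = -7562 + 369*√37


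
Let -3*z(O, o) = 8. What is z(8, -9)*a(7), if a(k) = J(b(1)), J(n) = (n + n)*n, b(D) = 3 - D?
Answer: -64/3 ≈ -21.333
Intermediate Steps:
J(n) = 2*n² (J(n) = (2*n)*n = 2*n²)
z(O, o) = -8/3 (z(O, o) = -⅓*8 = -8/3)
a(k) = 8 (a(k) = 2*(3 - 1*1)² = 2*(3 - 1)² = 2*2² = 2*4 = 8)
z(8, -9)*a(7) = -8/3*8 = -64/3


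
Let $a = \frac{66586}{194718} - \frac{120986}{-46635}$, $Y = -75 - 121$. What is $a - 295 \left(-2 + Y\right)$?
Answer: $\frac{88404804606893}{1513445655} \approx 58413.0$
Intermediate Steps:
$Y = -196$ ($Y = -75 - 121 = -196$)
$a = \frac{4443898343}{1513445655}$ ($a = 66586 \cdot \frac{1}{194718} - - \frac{120986}{46635} = \frac{33293}{97359} + \frac{120986}{46635} = \frac{4443898343}{1513445655} \approx 2.9363$)
$a - 295 \left(-2 + Y\right) = \frac{4443898343}{1513445655} - 295 \left(-2 - 196\right) = \frac{4443898343}{1513445655} - -58410 = \frac{4443898343}{1513445655} + 58410 = \frac{88404804606893}{1513445655}$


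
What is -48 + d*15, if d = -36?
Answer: -588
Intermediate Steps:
-48 + d*15 = -48 - 36*15 = -48 - 540 = -588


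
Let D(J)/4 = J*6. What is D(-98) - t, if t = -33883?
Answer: 31531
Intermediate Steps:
D(J) = 24*J (D(J) = 4*(J*6) = 4*(6*J) = 24*J)
D(-98) - t = 24*(-98) - 1*(-33883) = -2352 + 33883 = 31531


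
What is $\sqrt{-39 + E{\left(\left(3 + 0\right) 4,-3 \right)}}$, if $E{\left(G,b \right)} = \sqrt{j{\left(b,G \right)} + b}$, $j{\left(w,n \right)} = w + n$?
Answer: $\sqrt{-39 + \sqrt{6}} \approx 6.0457 i$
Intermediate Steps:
$j{\left(w,n \right)} = n + w$
$E{\left(G,b \right)} = \sqrt{G + 2 b}$ ($E{\left(G,b \right)} = \sqrt{\left(G + b\right) + b} = \sqrt{G + 2 b}$)
$\sqrt{-39 + E{\left(\left(3 + 0\right) 4,-3 \right)}} = \sqrt{-39 + \sqrt{\left(3 + 0\right) 4 + 2 \left(-3\right)}} = \sqrt{-39 + \sqrt{3 \cdot 4 - 6}} = \sqrt{-39 + \sqrt{12 - 6}} = \sqrt{-39 + \sqrt{6}}$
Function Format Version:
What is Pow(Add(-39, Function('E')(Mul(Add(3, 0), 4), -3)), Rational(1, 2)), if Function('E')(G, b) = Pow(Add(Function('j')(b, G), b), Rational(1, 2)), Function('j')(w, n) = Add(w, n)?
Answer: Pow(Add(-39, Pow(6, Rational(1, 2))), Rational(1, 2)) ≈ Mul(6.0457, I)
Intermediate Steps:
Function('j')(w, n) = Add(n, w)
Function('E')(G, b) = Pow(Add(G, Mul(2, b)), Rational(1, 2)) (Function('E')(G, b) = Pow(Add(Add(G, b), b), Rational(1, 2)) = Pow(Add(G, Mul(2, b)), Rational(1, 2)))
Pow(Add(-39, Function('E')(Mul(Add(3, 0), 4), -3)), Rational(1, 2)) = Pow(Add(-39, Pow(Add(Mul(Add(3, 0), 4), Mul(2, -3)), Rational(1, 2))), Rational(1, 2)) = Pow(Add(-39, Pow(Add(Mul(3, 4), -6), Rational(1, 2))), Rational(1, 2)) = Pow(Add(-39, Pow(Add(12, -6), Rational(1, 2))), Rational(1, 2)) = Pow(Add(-39, Pow(6, Rational(1, 2))), Rational(1, 2))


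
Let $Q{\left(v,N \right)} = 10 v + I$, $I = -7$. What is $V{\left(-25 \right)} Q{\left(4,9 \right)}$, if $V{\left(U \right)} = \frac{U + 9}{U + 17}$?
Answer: $66$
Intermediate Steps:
$Q{\left(v,N \right)} = -7 + 10 v$ ($Q{\left(v,N \right)} = 10 v - 7 = -7 + 10 v$)
$V{\left(U \right)} = \frac{9 + U}{17 + U}$
$V{\left(-25 \right)} Q{\left(4,9 \right)} = \frac{9 - 25}{17 - 25} \left(-7 + 10 \cdot 4\right) = \frac{1}{-8} \left(-16\right) \left(-7 + 40\right) = \left(- \frac{1}{8}\right) \left(-16\right) 33 = 2 \cdot 33 = 66$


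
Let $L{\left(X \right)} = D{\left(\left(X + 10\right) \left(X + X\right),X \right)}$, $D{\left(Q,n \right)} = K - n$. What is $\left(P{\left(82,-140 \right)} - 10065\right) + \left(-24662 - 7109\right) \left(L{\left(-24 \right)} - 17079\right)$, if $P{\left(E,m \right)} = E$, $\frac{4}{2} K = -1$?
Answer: $\frac{1083720615}{2} \approx 5.4186 \cdot 10^{8}$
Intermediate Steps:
$K = - \frac{1}{2}$ ($K = \frac{1}{2} \left(-1\right) = - \frac{1}{2} \approx -0.5$)
$D{\left(Q,n \right)} = - \frac{1}{2} - n$
$L{\left(X \right)} = - \frac{1}{2} - X$
$\left(P{\left(82,-140 \right)} - 10065\right) + \left(-24662 - 7109\right) \left(L{\left(-24 \right)} - 17079\right) = \left(82 - 10065\right) + \left(-24662 - 7109\right) \left(\left(- \frac{1}{2} - -24\right) - 17079\right) = \left(82 - 10065\right) - 31771 \left(\left(- \frac{1}{2} + 24\right) - 17079\right) = -9983 - 31771 \left(\frac{47}{2} - 17079\right) = -9983 - - \frac{1083740581}{2} = -9983 + \frac{1083740581}{2} = \frac{1083720615}{2}$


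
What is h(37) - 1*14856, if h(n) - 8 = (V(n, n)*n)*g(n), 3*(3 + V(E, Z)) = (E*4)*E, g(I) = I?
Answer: 7439779/3 ≈ 2.4799e+6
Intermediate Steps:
V(E, Z) = -3 + 4*E²/3 (V(E, Z) = -3 + ((E*4)*E)/3 = -3 + ((4*E)*E)/3 = -3 + (4*E²)/3 = -3 + 4*E²/3)
h(n) = 8 + n²*(-3 + 4*n²/3) (h(n) = 8 + ((-3 + 4*n²/3)*n)*n = 8 + (n*(-3 + 4*n²/3))*n = 8 + n²*(-3 + 4*n²/3))
h(37) - 1*14856 = (8 + (⅓)*37²*(-9 + 4*37²)) - 1*14856 = (8 + (⅓)*1369*(-9 + 4*1369)) - 14856 = (8 + (⅓)*1369*(-9 + 5476)) - 14856 = (8 + (⅓)*1369*5467) - 14856 = (8 + 7484323/3) - 14856 = 7484347/3 - 14856 = 7439779/3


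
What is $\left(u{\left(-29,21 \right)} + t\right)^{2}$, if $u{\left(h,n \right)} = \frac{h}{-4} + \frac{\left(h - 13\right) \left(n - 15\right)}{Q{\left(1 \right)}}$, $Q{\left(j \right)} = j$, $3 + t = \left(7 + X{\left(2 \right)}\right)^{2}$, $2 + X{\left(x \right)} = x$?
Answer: $\frac{632025}{16} \approx 39502.0$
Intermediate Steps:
$X{\left(x \right)} = -2 + x$
$t = 46$ ($t = -3 + \left(7 + \left(-2 + 2\right)\right)^{2} = -3 + \left(7 + 0\right)^{2} = -3 + 7^{2} = -3 + 49 = 46$)
$u{\left(h,n \right)} = - \frac{h}{4} + \left(-15 + n\right) \left(-13 + h\right)$ ($u{\left(h,n \right)} = \frac{h}{-4} + \frac{\left(h - 13\right) \left(n - 15\right)}{1} = h \left(- \frac{1}{4}\right) + \left(-13 + h\right) \left(-15 + n\right) 1 = - \frac{h}{4} + \left(-15 + n\right) \left(-13 + h\right) 1 = - \frac{h}{4} + \left(-15 + n\right) \left(-13 + h\right)$)
$\left(u{\left(-29,21 \right)} + t\right)^{2} = \left(\left(195 - 273 - - \frac{1769}{4} - 609\right) + 46\right)^{2} = \left(\left(195 - 273 + \frac{1769}{4} - 609\right) + 46\right)^{2} = \left(- \frac{979}{4} + 46\right)^{2} = \left(- \frac{795}{4}\right)^{2} = \frac{632025}{16}$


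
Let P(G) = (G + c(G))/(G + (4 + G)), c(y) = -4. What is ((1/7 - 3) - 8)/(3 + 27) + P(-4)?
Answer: 172/105 ≈ 1.6381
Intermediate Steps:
P(G) = (-4 + G)/(4 + 2*G) (P(G) = (G - 4)/(G + (4 + G)) = (-4 + G)/(4 + 2*G))
((1/7 - 3) - 8)/(3 + 27) + P(-4) = ((1/7 - 3) - 8)/(3 + 27) + (-4 - 4)/(2*(2 - 4)) = ((⅐ - 3) - 8)/30 + (½)*(-8)/(-2) = (-20/7 - 8)/30 + (½)*(-½)*(-8) = (1/30)*(-76/7) + 2 = -38/105 + 2 = 172/105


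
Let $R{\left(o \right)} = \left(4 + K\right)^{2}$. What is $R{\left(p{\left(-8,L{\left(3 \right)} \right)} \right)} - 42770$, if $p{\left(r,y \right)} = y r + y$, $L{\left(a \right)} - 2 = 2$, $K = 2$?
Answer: $-42734$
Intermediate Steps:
$L{\left(a \right)} = 4$ ($L{\left(a \right)} = 2 + 2 = 4$)
$p{\left(r,y \right)} = y + r y$ ($p{\left(r,y \right)} = r y + y = y + r y$)
$R{\left(o \right)} = 36$ ($R{\left(o \right)} = \left(4 + 2\right)^{2} = 6^{2} = 36$)
$R{\left(p{\left(-8,L{\left(3 \right)} \right)} \right)} - 42770 = 36 - 42770 = -42734$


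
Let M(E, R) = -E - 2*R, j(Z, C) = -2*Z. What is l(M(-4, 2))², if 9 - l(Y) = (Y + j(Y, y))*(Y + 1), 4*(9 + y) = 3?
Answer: 81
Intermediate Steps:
y = -33/4 (y = -9 + (¼)*3 = -9 + ¾ = -33/4 ≈ -8.2500)
l(Y) = 9 + Y*(1 + Y) (l(Y) = 9 - (Y - 2*Y)*(Y + 1) = 9 - (-Y)*(1 + Y) = 9 - (-1)*Y*(1 + Y) = 9 + Y*(1 + Y))
l(M(-4, 2))² = (9 + (-1*(-4) - 2*2) + (-1*(-4) - 2*2)²)² = (9 + (4 - 4) + (4 - 4)²)² = (9 + 0 + 0²)² = (9 + 0 + 0)² = 9² = 81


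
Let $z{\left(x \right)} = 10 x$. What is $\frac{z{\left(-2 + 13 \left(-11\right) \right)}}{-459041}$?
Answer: $\frac{50}{15829} \approx 0.0031588$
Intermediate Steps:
$\frac{z{\left(-2 + 13 \left(-11\right) \right)}}{-459041} = \frac{10 \left(-2 + 13 \left(-11\right)\right)}{-459041} = 10 \left(-2 - 143\right) \left(- \frac{1}{459041}\right) = 10 \left(-145\right) \left(- \frac{1}{459041}\right) = \left(-1450\right) \left(- \frac{1}{459041}\right) = \frac{50}{15829}$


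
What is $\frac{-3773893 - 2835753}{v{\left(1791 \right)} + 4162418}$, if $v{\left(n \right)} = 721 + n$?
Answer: $- \frac{3304823}{2082465} \approx -1.587$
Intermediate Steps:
$\frac{-3773893 - 2835753}{v{\left(1791 \right)} + 4162418} = \frac{-3773893 - 2835753}{\left(721 + 1791\right) + 4162418} = - \frac{6609646}{2512 + 4162418} = - \frac{6609646}{4164930} = \left(-6609646\right) \frac{1}{4164930} = - \frac{3304823}{2082465}$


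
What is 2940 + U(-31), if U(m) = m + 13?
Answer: 2922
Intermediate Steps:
U(m) = 13 + m
2940 + U(-31) = 2940 + (13 - 31) = 2940 - 18 = 2922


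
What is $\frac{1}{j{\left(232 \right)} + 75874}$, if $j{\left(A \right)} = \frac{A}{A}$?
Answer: $\frac{1}{75875} \approx 1.318 \cdot 10^{-5}$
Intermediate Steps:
$j{\left(A \right)} = 1$
$\frac{1}{j{\left(232 \right)} + 75874} = \frac{1}{1 + 75874} = \frac{1}{75875}$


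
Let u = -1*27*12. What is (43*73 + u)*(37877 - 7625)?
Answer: 85159380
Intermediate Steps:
u = -324 (u = -27*12 = -324)
(43*73 + u)*(37877 - 7625) = (43*73 - 324)*(37877 - 7625) = (3139 - 324)*30252 = 2815*30252 = 85159380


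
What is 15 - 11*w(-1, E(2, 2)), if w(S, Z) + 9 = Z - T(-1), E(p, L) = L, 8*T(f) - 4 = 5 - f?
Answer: 423/4 ≈ 105.75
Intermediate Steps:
T(f) = 9/8 - f/8 (T(f) = ½ + (5 - f)/8 = ½ + (5/8 - f/8) = 9/8 - f/8)
w(S, Z) = -41/4 + Z (w(S, Z) = -9 + (Z - (9/8 - ⅛*(-1))) = -9 + (Z - (9/8 + ⅛)) = -9 + (Z - 1*5/4) = -9 + (Z - 5/4) = -9 + (-5/4 + Z) = -41/4 + Z)
15 - 11*w(-1, E(2, 2)) = 15 - 11*(-41/4 + 2) = 15 - 11*(-33/4) = 15 + 363/4 = 423/4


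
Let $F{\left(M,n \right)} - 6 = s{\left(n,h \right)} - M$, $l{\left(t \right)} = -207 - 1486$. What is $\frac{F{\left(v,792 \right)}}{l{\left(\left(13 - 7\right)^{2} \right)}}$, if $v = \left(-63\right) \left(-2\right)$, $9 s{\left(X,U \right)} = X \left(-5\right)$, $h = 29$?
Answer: $\frac{560}{1693} \approx 0.33077$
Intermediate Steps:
$l{\left(t \right)} = -1693$ ($l{\left(t \right)} = -207 - 1486 = -1693$)
$s{\left(X,U \right)} = - \frac{5 X}{9}$ ($s{\left(X,U \right)} = \frac{X \left(-5\right)}{9} = \frac{\left(-5\right) X}{9} = - \frac{5 X}{9}$)
$v = 126$
$F{\left(M,n \right)} = 6 - M - \frac{5 n}{9}$ ($F{\left(M,n \right)} = 6 - \left(M + \frac{5 n}{9}\right) = 6 - M - \frac{5 n}{9}$)
$\frac{F{\left(v,792 \right)}}{l{\left(\left(13 - 7\right)^{2} \right)}} = \frac{6 - 126 - 440}{-1693} = \left(6 - 126 - 440\right) \left(- \frac{1}{1693}\right) = \left(-560\right) \left(- \frac{1}{1693}\right) = \frac{560}{1693}$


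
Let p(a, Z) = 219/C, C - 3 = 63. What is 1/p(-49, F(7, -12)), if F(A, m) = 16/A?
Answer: 22/73 ≈ 0.30137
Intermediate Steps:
C = 66 (C = 3 + 63 = 66)
p(a, Z) = 73/22 (p(a, Z) = 219/66 = 219*(1/66) = 73/22)
1/p(-49, F(7, -12)) = 1/(73/22) = 22/73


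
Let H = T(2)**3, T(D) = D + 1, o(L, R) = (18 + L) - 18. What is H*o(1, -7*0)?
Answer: 27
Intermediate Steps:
o(L, R) = L
T(D) = 1 + D
H = 27 (H = (1 + 2)**3 = 3**3 = 27)
H*o(1, -7*0) = 27*1 = 27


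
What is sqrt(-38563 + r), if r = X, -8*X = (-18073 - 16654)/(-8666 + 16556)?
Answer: I*sqrt(9602373931185)/15780 ≈ 196.37*I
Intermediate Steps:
X = 34727/63120 (X = -(-18073 - 16654)/(8*(-8666 + 16556)) = -(-34727)/(8*7890) = -1/8*(-34727/7890) = 34727/63120 ≈ 0.55017)
r = 34727/63120 ≈ 0.55017
sqrt(-38563 + r) = sqrt(-38563 + 34727/63120) = sqrt(-2434061833/63120) = I*sqrt(9602373931185)/15780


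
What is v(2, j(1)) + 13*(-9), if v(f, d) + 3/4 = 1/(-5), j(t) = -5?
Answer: -2359/20 ≈ -117.95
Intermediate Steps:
v(f, d) = -19/20 (v(f, d) = -¾ + 1/(-5) = -¾ + 1*(-⅕) = -¾ - ⅕ = -19/20)
v(2, j(1)) + 13*(-9) = -19/20 + 13*(-9) = -19/20 - 117 = -2359/20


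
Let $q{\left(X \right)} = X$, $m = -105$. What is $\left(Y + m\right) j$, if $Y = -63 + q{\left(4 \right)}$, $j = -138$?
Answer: $22632$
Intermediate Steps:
$Y = -59$ ($Y = -63 + 4 = -59$)
$\left(Y + m\right) j = \left(-59 - 105\right) \left(-138\right) = \left(-164\right) \left(-138\right) = 22632$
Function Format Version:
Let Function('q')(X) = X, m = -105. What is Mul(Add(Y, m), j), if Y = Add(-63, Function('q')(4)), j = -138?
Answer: 22632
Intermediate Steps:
Y = -59 (Y = Add(-63, 4) = -59)
Mul(Add(Y, m), j) = Mul(Add(-59, -105), -138) = Mul(-164, -138) = 22632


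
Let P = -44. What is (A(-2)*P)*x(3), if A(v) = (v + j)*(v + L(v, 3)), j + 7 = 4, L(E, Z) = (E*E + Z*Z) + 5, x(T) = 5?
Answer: 17600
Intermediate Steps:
L(E, Z) = 5 + E**2 + Z**2 (L(E, Z) = (E**2 + Z**2) + 5 = 5 + E**2 + Z**2)
j = -3 (j = -7 + 4 = -3)
A(v) = (-3 + v)*(14 + v + v**2) (A(v) = (v - 3)*(v + (5 + v**2 + 3**2)) = (-3 + v)*(v + (5 + v**2 + 9)) = (-3 + v)*(v + (14 + v**2)) = (-3 + v)*(14 + v + v**2))
(A(-2)*P)*x(3) = ((-42 + (-2)**3 - 2*(-2)**2 + 11*(-2))*(-44))*5 = ((-42 - 8 - 2*4 - 22)*(-44))*5 = ((-42 - 8 - 8 - 22)*(-44))*5 = -80*(-44)*5 = 3520*5 = 17600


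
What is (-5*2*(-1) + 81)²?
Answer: 8281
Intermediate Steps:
(-5*2*(-1) + 81)² = (-10*(-1) + 81)² = (10 + 81)² = 91² = 8281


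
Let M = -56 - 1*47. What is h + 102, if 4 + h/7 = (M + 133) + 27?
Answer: 473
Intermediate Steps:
M = -103 (M = -56 - 47 = -103)
h = 371 (h = -28 + 7*((-103 + 133) + 27) = -28 + 7*(30 + 27) = -28 + 7*57 = -28 + 399 = 371)
h + 102 = 371 + 102 = 473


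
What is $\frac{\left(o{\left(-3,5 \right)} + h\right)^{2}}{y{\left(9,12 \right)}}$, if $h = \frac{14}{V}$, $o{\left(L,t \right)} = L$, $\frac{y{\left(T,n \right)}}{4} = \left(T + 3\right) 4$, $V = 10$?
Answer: $\frac{1}{75} \approx 0.013333$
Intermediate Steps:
$y{\left(T,n \right)} = 48 + 16 T$ ($y{\left(T,n \right)} = 4 \left(T + 3\right) 4 = 4 \left(3 + T\right) 4 = 4 \left(12 + 4 T\right) = 48 + 16 T$)
$h = \frac{7}{5}$ ($h = \frac{14}{10} = 14 \cdot \frac{1}{10} = \frac{7}{5} \approx 1.4$)
$\frac{\left(o{\left(-3,5 \right)} + h\right)^{2}}{y{\left(9,12 \right)}} = \frac{\left(-3 + \frac{7}{5}\right)^{2}}{48 + 16 \cdot 9} = \frac{\left(- \frac{8}{5}\right)^{2}}{48 + 144} = \frac{64}{25 \cdot 192} = \frac{64}{25} \cdot \frac{1}{192} = \frac{1}{75}$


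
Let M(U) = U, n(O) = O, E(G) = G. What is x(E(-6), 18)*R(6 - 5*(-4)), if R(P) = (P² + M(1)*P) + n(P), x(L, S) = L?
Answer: -4368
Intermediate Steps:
R(P) = P² + 2*P (R(P) = (P² + 1*P) + P = (P² + P) + P = (P + P²) + P = P² + 2*P)
x(E(-6), 18)*R(6 - 5*(-4)) = -6*(6 - 5*(-4))*(2 + (6 - 5*(-4))) = -6*(6 + 20)*(2 + (6 + 20)) = -156*(2 + 26) = -156*28 = -6*728 = -4368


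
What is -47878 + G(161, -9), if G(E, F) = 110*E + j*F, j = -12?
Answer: -30060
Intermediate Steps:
G(E, F) = -12*F + 110*E (G(E, F) = 110*E - 12*F = -12*F + 110*E)
-47878 + G(161, -9) = -47878 + (-12*(-9) + 110*161) = -47878 + (108 + 17710) = -47878 + 17818 = -30060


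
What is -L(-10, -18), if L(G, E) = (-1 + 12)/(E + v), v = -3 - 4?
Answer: 11/25 ≈ 0.44000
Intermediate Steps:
v = -7
L(G, E) = 11/(-7 + E) (L(G, E) = (-1 + 12)/(E - 7) = 11/(-7 + E))
-L(-10, -18) = -11/(-7 - 18) = -11/(-25) = -11*(-1)/25 = -1*(-11/25) = 11/25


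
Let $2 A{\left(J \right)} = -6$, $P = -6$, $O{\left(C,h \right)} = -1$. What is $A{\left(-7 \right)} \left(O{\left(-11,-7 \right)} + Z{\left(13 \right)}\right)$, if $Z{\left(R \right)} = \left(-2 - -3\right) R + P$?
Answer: $-18$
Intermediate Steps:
$Z{\left(R \right)} = -6 + R$ ($Z{\left(R \right)} = \left(-2 - -3\right) R - 6 = \left(-2 + 3\right) R - 6 = 1 R - 6 = R - 6 = -6 + R$)
$A{\left(J \right)} = -3$ ($A{\left(J \right)} = \frac{1}{2} \left(-6\right) = -3$)
$A{\left(-7 \right)} \left(O{\left(-11,-7 \right)} + Z{\left(13 \right)}\right) = - 3 \left(-1 + \left(-6 + 13\right)\right) = - 3 \left(-1 + 7\right) = \left(-3\right) 6 = -18$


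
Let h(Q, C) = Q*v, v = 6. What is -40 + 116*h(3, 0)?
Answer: 2048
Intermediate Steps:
h(Q, C) = 6*Q (h(Q, C) = Q*6 = 6*Q)
-40 + 116*h(3, 0) = -40 + 116*(6*3) = -40 + 116*18 = -40 + 2088 = 2048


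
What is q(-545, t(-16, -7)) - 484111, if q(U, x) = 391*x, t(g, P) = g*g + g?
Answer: -390271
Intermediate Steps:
t(g, P) = g + g**2 (t(g, P) = g**2 + g = g + g**2)
q(-545, t(-16, -7)) - 484111 = 391*(-16*(1 - 16)) - 484111 = 391*(-16*(-15)) - 484111 = 391*240 - 484111 = 93840 - 484111 = -390271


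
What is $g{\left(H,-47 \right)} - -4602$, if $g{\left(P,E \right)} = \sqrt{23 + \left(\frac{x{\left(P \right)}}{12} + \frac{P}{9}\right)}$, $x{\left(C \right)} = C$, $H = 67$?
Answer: $4602 + \frac{\sqrt{1297}}{6} \approx 4608.0$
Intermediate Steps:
$g{\left(P,E \right)} = \sqrt{23 + \frac{7 P}{36}}$ ($g{\left(P,E \right)} = \sqrt{23 + \left(\frac{P}{12} + \frac{P}{9}\right)} = \sqrt{23 + \frac{7 P}{36}}$)
$g{\left(H,-47 \right)} - -4602 = \frac{\sqrt{828 + 7 \cdot 67}}{6} - -4602 = \frac{\sqrt{828 + 469}}{6} + 4602 = \frac{\sqrt{1297}}{6} + 4602 = 4602 + \frac{\sqrt{1297}}{6}$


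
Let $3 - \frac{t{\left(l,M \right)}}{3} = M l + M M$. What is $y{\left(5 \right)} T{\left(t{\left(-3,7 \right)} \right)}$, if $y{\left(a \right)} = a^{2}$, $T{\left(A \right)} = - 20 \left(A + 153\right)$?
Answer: $-39000$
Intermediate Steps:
$t{\left(l,M \right)} = 9 - 3 M^{2} - 3 M l$ ($t{\left(l,M \right)} = 9 - 3 \left(M l + M M\right) = 9 - 3 \left(M l + M^{2}\right) = 9 - 3 \left(M^{2} + M l\right) = 9 - \left(3 M^{2} + 3 M l\right) = 9 - 3 M^{2} - 3 M l$)
$T{\left(A \right)} = -3060 - 20 A$ ($T{\left(A \right)} = - 20 \left(153 + A\right) = -3060 - 20 A$)
$y{\left(5 \right)} T{\left(t{\left(-3,7 \right)} \right)} = 5^{2} \left(-3060 - 20 \left(9 - 3 \cdot 7^{2} - 21 \left(-3\right)\right)\right) = 25 \left(-3060 - 20 \left(9 - 147 + 63\right)\right) = 25 \left(-3060 - -1500\right) = 25 \left(-3060 + 1500\right) = 25 \left(-1560\right) = -39000$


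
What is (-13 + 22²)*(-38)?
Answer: -17898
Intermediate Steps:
(-13 + 22²)*(-38) = (-13 + 484)*(-38) = 471*(-38) = -17898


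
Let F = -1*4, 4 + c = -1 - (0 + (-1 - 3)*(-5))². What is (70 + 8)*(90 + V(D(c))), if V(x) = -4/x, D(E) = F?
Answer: 7098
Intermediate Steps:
c = -405 (c = -4 + (-1 - (0 + (-1 - 3)*(-5))²) = -4 + (-1 - (0 - 4*(-5))²) = -4 + (-1 - (0 + 20)²) = -4 + (-1 - 1*20²) = -4 + (-1 - 1*400) = -4 + (-1 - 400) = -4 - 401 = -405)
F = -4
D(E) = -4
(70 + 8)*(90 + V(D(c))) = (70 + 8)*(90 - 4/(-4)) = 78*(90 - 4*(-¼)) = 78*(90 + 1) = 78*91 = 7098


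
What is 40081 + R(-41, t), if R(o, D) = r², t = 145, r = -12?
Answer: 40225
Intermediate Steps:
R(o, D) = 144 (R(o, D) = (-12)² = 144)
40081 + R(-41, t) = 40081 + 144 = 40225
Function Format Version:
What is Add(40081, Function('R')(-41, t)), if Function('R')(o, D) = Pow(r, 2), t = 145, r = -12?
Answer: 40225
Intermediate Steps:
Function('R')(o, D) = 144 (Function('R')(o, D) = Pow(-12, 2) = 144)
Add(40081, Function('R')(-41, t)) = Add(40081, 144) = 40225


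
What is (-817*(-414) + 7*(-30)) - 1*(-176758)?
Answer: 514786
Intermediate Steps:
(-817*(-414) + 7*(-30)) - 1*(-176758) = (338238 - 210) + 176758 = 338028 + 176758 = 514786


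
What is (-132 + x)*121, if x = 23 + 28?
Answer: -9801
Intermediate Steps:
x = 51
(-132 + x)*121 = (-132 + 51)*121 = -81*121 = -9801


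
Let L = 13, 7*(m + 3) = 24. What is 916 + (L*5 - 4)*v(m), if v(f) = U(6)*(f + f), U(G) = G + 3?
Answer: 9706/7 ≈ 1386.6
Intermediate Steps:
m = 3/7 (m = -3 + (⅐)*24 = -3 + 24/7 = 3/7 ≈ 0.42857)
U(G) = 3 + G
v(f) = 18*f (v(f) = (3 + 6)*(f + f) = 9*(2*f) = 18*f)
916 + (L*5 - 4)*v(m) = 916 + (13*5 - 4)*(18*(3/7)) = 916 + (65 - 4)*(54/7) = 916 + 61*(54/7) = 916 + 3294/7 = 9706/7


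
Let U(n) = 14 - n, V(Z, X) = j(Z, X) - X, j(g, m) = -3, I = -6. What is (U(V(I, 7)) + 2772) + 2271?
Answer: 5067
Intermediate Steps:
V(Z, X) = -3 - X
(U(V(I, 7)) + 2772) + 2271 = ((14 - (-3 - 1*7)) + 2772) + 2271 = ((14 - (-3 - 7)) + 2772) + 2271 = ((14 - 1*(-10)) + 2772) + 2271 = ((14 + 10) + 2772) + 2271 = (24 + 2772) + 2271 = 2796 + 2271 = 5067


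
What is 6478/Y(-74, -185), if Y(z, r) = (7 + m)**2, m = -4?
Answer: 6478/9 ≈ 719.78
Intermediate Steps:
Y(z, r) = 9 (Y(z, r) = (7 - 4)**2 = 3**2 = 9)
6478/Y(-74, -185) = 6478/9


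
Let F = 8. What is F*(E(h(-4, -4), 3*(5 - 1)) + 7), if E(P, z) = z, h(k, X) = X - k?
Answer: 152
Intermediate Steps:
F*(E(h(-4, -4), 3*(5 - 1)) + 7) = 8*(3*(5 - 1) + 7) = 8*(3*4 + 7) = 8*(12 + 7) = 8*19 = 152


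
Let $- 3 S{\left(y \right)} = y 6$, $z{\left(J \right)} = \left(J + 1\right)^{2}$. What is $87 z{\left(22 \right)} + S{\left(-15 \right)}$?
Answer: $46053$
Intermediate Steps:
$z{\left(J \right)} = \left(1 + J\right)^{2}$
$S{\left(y \right)} = - 2 y$ ($S{\left(y \right)} = - \frac{y 6}{3} = - \frac{6 y}{3} = - 2 y$)
$87 z{\left(22 \right)} + S{\left(-15 \right)} = 87 \left(1 + 22\right)^{2} - -30 = 87 \cdot 23^{2} + 30 = 87 \cdot 529 + 30 = 46023 + 30 = 46053$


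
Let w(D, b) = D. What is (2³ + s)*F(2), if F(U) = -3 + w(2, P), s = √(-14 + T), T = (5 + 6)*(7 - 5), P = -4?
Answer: -8 - 2*√2 ≈ -10.828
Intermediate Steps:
T = 22 (T = 11*2 = 22)
s = 2*√2 (s = √(-14 + 22) = √8 = 2*√2 ≈ 2.8284)
F(U) = -1 (F(U) = -3 + 2 = -1)
(2³ + s)*F(2) = (2³ + 2*√2)*(-1) = (8 + 2*√2)*(-1) = -8 - 2*√2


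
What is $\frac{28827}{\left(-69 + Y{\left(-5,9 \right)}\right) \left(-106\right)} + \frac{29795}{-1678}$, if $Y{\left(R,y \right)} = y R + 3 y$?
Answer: $- \frac{18866482}{1289543} \approx -14.63$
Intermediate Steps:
$Y{\left(R,y \right)} = 3 y + R y$ ($Y{\left(R,y \right)} = R y + 3 y = 3 y + R y$)
$\frac{28827}{\left(-69 + Y{\left(-5,9 \right)}\right) \left(-106\right)} + \frac{29795}{-1678} = \frac{28827}{\left(-69 + 9 \left(3 - 5\right)\right) \left(-106\right)} + \frac{29795}{-1678} = \frac{28827}{\left(-69 + 9 \left(-2\right)\right) \left(-106\right)} + 29795 \left(- \frac{1}{1678}\right) = \frac{28827}{\left(-69 - 18\right) \left(-106\right)} - \frac{29795}{1678} = \frac{28827}{\left(-87\right) \left(-106\right)} - \frac{29795}{1678} = \frac{28827}{9222} - \frac{29795}{1678} = 28827 \cdot \frac{1}{9222} - \frac{29795}{1678} = \frac{9609}{3074} - \frac{29795}{1678} = - \frac{18866482}{1289543}$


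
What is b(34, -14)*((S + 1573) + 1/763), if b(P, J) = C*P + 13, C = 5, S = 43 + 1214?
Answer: 395150253/763 ≈ 5.1789e+5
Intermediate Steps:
S = 1257
b(P, J) = 13 + 5*P (b(P, J) = 5*P + 13 = 13 + 5*P)
b(34, -14)*((S + 1573) + 1/763) = (13 + 5*34)*((1257 + 1573) + 1/763) = (13 + 170)*(2830 + 1/763) = 183*(2159291/763) = 395150253/763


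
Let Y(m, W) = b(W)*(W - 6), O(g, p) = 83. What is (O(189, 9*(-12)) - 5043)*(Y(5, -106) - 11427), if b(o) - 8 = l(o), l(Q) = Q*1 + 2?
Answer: 3348000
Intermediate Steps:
l(Q) = 2 + Q (l(Q) = Q + 2 = 2 + Q)
b(o) = 10 + o (b(o) = 8 + (2 + o) = 10 + o)
Y(m, W) = (-6 + W)*(10 + W) (Y(m, W) = (10 + W)*(W - 6) = (10 + W)*(-6 + W) = (-6 + W)*(10 + W))
(O(189, 9*(-12)) - 5043)*(Y(5, -106) - 11427) = (83 - 5043)*((-6 - 106)*(10 - 106) - 11427) = -4960*(-112*(-96) - 11427) = -4960*(10752 - 11427) = -4960*(-675) = 3348000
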